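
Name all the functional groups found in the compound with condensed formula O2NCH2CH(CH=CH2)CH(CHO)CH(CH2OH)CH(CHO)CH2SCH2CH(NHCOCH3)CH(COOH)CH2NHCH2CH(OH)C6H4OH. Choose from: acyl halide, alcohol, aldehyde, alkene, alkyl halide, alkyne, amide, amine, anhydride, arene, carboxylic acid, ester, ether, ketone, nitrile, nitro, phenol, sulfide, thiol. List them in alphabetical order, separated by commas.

alcohol, aldehyde, alkene, amide, amine, arene, carboxylic acid, nitro, phenol, sulfide

–NO2 on carbon → nitro group.
pendant –CH=CH2: C=C double bond → alkene.
pendant –CHO: carbonyl C bonded to C and H → aldehyde.
pendant –CH2OH on an sp³ backbone C → alcohol.
pendant –CHO: carbonyl C bonded to C and H → aldehyde.
C–S–C linkage → sulfide (thioether).
pendant –NHC(=O)CH3: N bonded to a carbonyl → amide (not amine).
pendant –COOH: carbonyl C bonded to C and –OH → carboxylic acid.
C–N–C with sp³ carbons and no adjacent C=O → amine (secondary).
–OH on an sp³ carbon → alcohol (secondary).
–OH attached directly to an aromatic ring → phenol (not alcohol); the ring itself is an arene.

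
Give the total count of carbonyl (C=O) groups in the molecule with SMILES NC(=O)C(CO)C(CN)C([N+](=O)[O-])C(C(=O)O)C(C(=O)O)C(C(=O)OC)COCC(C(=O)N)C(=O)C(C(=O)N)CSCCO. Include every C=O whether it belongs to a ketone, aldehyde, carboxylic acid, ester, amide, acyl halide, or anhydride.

7

H2NCO: amide, 1 C=O (running total 1).
CH(COOH): carboxylic acid, 1 C=O (running total 2).
CH(COOH): carboxylic acid, 1 C=O (running total 3).
CH(COOCH3): ester, 1 C=O (running total 4).
CH(CONH2): amide, 1 C=O (running total 5).
CO: ketone, 1 C=O (running total 6).
CH(CONH2): amide, 1 C=O (running total 7).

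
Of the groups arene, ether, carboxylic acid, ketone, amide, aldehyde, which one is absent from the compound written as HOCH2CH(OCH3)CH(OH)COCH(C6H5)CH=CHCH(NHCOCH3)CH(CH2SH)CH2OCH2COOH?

aldehyde

carboxylic acid: present (COOH — –COOH: carbonyl C bonded to –OH and C → carboxylic acid (the –OH is not a separate alcohol)).
amide: present (CH(NHCOCH3) — pendant –NHC(=O)CH3: N bonded to a carbonyl → amide (not amine)).
ether: present (CH(OCH3) — pendant –OCH3: C–O–C with sp³ C, no adjacent C=O → ether).
arene: present (CH(C6H5) — pendant –C6H5: benzene ring → arene).
ketone: present (CO — –C(=O)– with carbon on both sides → ketone).
aldehyde: absent. In CO, the carbonyl carbon is bonded to two carbons, so it is a ketone, not an aldehyde. In COOH, the carbonyl carbon bears –OH, not –H, so it is a carboxylic acid.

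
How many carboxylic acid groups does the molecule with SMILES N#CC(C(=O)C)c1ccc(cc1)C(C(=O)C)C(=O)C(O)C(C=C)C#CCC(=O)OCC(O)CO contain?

0

Reading the structure from left to right:
  N≡C: N≡C–: carbon triple-bonded to nitrogen → nitrile.
  CH(COCH3): pendant –COCH3: carbonyl C bonded to two carbons → ketone.
  C6H4: para-disubstituted benzene ring → arene.
  CH(COCH3): pendant –COCH3: carbonyl C bonded to two carbons → ketone.
  CO: –C(=O)– with carbon on both sides → ketone.
  CH(OH): –OH on an sp³ carbon → alcohol (secondary).
  CH(CH=CH2): pendant –CH=CH2: C=C double bond → alkene.
  C≡C: C≡C triple bond → alkyne.
  CH2COOCH2: –C(=O)–O–C with C on the carbonyl side → ester.
  CH(OH): –OH on an sp³ carbon → alcohol (secondary).
  CH2OH: –OH on an sp³ carbon → alcohol.
No segment is a carboxylic acid: CH(OH) is alcohol, not carboxylic acid; CH2COOCH2 is ester, not carboxylic acid; CH(OH) is alcohol, not carboxylic acid. → 0.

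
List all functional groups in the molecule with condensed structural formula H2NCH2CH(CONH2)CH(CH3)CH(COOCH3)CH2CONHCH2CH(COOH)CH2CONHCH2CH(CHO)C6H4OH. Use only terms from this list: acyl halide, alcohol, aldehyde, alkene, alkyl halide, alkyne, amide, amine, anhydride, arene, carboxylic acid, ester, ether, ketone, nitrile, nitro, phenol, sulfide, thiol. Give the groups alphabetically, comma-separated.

Taking each segment in turn:
  H2NCH2: –NH2 on an sp³ carbon with no adjacent C=O → amine.
  CH(CONH2): pendant –CONH2: carbonyl C bonded to C and N → amide.
  CH(COOCH3): pendant –COOCH3: carbonyl C bonded to C and –OCH3 → ester.
  CH2CONHCH2: –C(=O)–N– linkage → amide (the N is not an amine).
  CH(COOH): pendant –COOH: carbonyl C bonded to C and –OH → carboxylic acid.
  CH2CONHCH2: –C(=O)–N– linkage → amide (the N is not an amine).
  CH(CHO): pendant –CHO: carbonyl C bonded to C and H → aldehyde.
  C6H4OH: –OH attached directly to an aromatic ring → phenol (not alcohol); the ring itself is an arene.

aldehyde, amide, amine, arene, carboxylic acid, ester, phenol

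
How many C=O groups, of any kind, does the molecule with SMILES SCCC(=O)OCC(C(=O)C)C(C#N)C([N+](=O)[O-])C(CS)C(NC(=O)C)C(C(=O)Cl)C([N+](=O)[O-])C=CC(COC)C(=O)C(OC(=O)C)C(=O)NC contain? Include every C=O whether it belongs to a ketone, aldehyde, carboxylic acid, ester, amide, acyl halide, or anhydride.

CH2COOCH2: ester, 1 C=O (running total 1).
CH(COCH3): ketone, 1 C=O (running total 2).
CH(NHCOCH3): amide, 1 C=O (running total 3).
CH(COCl): acyl halide, 1 C=O (running total 4).
CO: ketone, 1 C=O (running total 5).
CH(OCOCH3): ester, 1 C=O (running total 6).
CONHCH3: amide, 1 C=O (running total 7).

7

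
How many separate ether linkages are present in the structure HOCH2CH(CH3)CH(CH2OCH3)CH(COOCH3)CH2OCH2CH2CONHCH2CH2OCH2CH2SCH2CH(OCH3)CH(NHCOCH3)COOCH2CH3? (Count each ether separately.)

HO– on an sp³ carbon → alcohol.
pendant –CH2OCH3: C–O–C linkage → ether.
pendant –COOCH3: carbonyl C bonded to C and –OCH3 → ester.
C–O–C with sp³ carbons on both sides and no adjacent C=O → ether.
–C(=O)–N– linkage → amide (the N is not an amine).
C–O–C with sp³ carbons on both sides and no adjacent C=O → ether.
C–S–C linkage → sulfide (thioether).
pendant –OCH3: C–O–C with sp³ C, no adjacent C=O → ether.
pendant –NHC(=O)CH3: N bonded to a carbonyl → amide (not amine).
–C(=O)OCH2CH3: carbonyl C bonded to C and to –OEt → ester.
Ether appears at: CH(CH2OCH3), CH2OCH2, CH2OCH2, CH(OCH3) → 4.

4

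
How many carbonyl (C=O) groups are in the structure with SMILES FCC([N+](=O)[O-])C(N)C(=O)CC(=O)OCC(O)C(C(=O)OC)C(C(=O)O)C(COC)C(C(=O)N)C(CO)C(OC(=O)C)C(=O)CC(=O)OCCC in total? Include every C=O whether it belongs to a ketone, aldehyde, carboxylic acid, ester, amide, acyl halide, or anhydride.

CO: ketone, 1 C=O (running total 1).
CH2COOCH2: ester, 1 C=O (running total 2).
CH(COOCH3): ester, 1 C=O (running total 3).
CH(COOH): carboxylic acid, 1 C=O (running total 4).
CH(CONH2): amide, 1 C=O (running total 5).
CH(OCOCH3): ester, 1 C=O (running total 6).
CO: ketone, 1 C=O (running total 7).
CH2COOCH2: ester, 1 C=O (running total 8).

8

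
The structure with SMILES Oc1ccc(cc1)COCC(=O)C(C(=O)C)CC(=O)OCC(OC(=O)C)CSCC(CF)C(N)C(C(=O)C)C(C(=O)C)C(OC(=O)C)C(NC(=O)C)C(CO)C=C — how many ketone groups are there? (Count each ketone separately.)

–OH attached directly to an aromatic ring → phenol (not alcohol); the ring itself is an arene.
C–O–C with sp³ carbons on both sides and no adjacent C=O → ether.
–C(=O)– with carbon on both sides → ketone.
pendant –COCH3: carbonyl C bonded to two carbons → ketone.
–C(=O)–O–C with C on the carbonyl side → ester.
pendant –OC(=O)CH3: an acyloxy group → ester.
C–S–C linkage → sulfide (thioether).
pendant –CH2X: halogen on sp³ carbon → alkyl halide.
–NH2 on an sp³ carbon with no adjacent C=O → amine.
pendant –COCH3: carbonyl C bonded to two carbons → ketone.
pendant –COCH3: carbonyl C bonded to two carbons → ketone.
pendant –OC(=O)CH3: an acyloxy group → ester.
pendant –NHC(=O)CH3: N bonded to a carbonyl → amide (not amine).
pendant –CH2OH on an sp³ backbone C → alcohol.
C=C double bond → alkene.
Ketone appears at: CO, CH(COCH3), CH(COCH3), CH(COCH3) → 4.

4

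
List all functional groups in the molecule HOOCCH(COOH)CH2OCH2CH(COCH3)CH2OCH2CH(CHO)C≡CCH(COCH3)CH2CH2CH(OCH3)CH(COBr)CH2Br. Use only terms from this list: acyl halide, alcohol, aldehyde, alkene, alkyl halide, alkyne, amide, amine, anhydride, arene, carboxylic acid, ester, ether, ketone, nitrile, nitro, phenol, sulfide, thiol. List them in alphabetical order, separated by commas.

acyl halide, aldehyde, alkyl halide, alkyne, carboxylic acid, ether, ketone

Working along the chain:
  HOOC: –COOH: carbonyl C bonded to –OH and C → carboxylic acid (the –OH is not a separate alcohol).
  CH(COOH): pendant –COOH: carbonyl C bonded to C and –OH → carboxylic acid.
  CH2OCH2: C–O–C with sp³ carbons on both sides and no adjacent C=O → ether.
  CH(COCH3): pendant –COCH3: carbonyl C bonded to two carbons → ketone.
  CH2OCH2: C–O–C with sp³ carbons on both sides and no adjacent C=O → ether.
  CH(CHO): pendant –CHO: carbonyl C bonded to C and H → aldehyde.
  C≡C: C≡C triple bond → alkyne.
  CH(COCH3): pendant –COCH3: carbonyl C bonded to two carbons → ketone.
  CH(OCH3): pendant –OCH3: C–O–C with sp³ C, no adjacent C=O → ether.
  CH(COBr): pendant –C(=O)X: carbonyl C bonded to C and halogen → acyl halide.
  CH2Br: halogen on an sp³ carbon → alkyl halide.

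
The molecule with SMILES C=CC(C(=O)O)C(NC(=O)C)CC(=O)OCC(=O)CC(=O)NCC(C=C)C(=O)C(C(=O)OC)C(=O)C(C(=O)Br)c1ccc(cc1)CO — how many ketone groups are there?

3

C=C double bond → alkene.
pendant –COOH: carbonyl C bonded to C and –OH → carboxylic acid.
pendant –NHC(=O)CH3: N bonded to a carbonyl → amide (not amine).
–C(=O)–O–C with C on the carbonyl side → ester.
–C(=O)– with carbon on both sides → ketone.
–C(=O)–N– linkage → amide (the N is not an amine).
pendant –CH=CH2: C=C double bond → alkene.
–C(=O)– with carbon on both sides → ketone.
pendant –COOCH3: carbonyl C bonded to C and –OCH3 → ester.
–C(=O)– with carbon on both sides → ketone.
pendant –C(=O)X: carbonyl C bonded to C and halogen → acyl halide.
para-disubstituted benzene ring → arene.
–OH on an sp³ carbon → alcohol.
Ketone appears at: CO, CO, CO → 3.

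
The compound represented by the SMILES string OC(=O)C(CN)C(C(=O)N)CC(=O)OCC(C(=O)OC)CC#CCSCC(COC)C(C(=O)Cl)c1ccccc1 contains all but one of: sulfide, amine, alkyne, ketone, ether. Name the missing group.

ketone

alkyne: present (C≡C — C≡C triple bond → alkyne).
sulfide: present (CH2SCH2 — C–S–C linkage → sulfide (thioether)).
amine: present (CH(CH2NH2) — pendant –CH2NH2: N on sp³ C, no adjacent C=O → amine).
ether: present (CH(CH2OCH3) — pendant –CH2OCH3: C–O–C linkage → ether).
ketone: absent. In each of CH2COOCH2 and CH(COOCH3), the C=O is bonded to an –O–C group, which defines an ester, not a ketone. In CH(CONH2), the C=O is bonded to nitrogen, which defines an amide, not a ketone. In HOOC, the C=O bears an –OH, making it a carboxylic acid rather than a ketone. In CH(COCl), the C=O is bonded to a halogen, which defines an acyl halide, not a ketone.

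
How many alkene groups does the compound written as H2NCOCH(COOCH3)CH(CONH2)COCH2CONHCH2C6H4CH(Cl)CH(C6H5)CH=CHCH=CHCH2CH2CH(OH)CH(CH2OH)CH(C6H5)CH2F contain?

–C(=O)NH2: carbonyl C bonded to C and to N → amide (the N is not a separate amine).
pendant –COOCH3: carbonyl C bonded to C and –OCH3 → ester.
pendant –CONH2: carbonyl C bonded to C and N → amide.
–C(=O)– with carbon on both sides → ketone.
–C(=O)–N– linkage → amide (the N is not an amine).
para-disubstituted benzene ring → arene.
halogen on an sp³ carbon → alkyl halide.
pendant –C6H5: benzene ring → arene.
C=C double bond → alkene.
C=C double bond → alkene.
–OH on an sp³ carbon → alcohol (secondary).
pendant –CH2OH on an sp³ backbone C → alcohol.
pendant –C6H5: benzene ring → arene.
halogen on an sp³ carbon → alkyl halide.
Alkene appears at: CH=CH, CH=CH → 2.

2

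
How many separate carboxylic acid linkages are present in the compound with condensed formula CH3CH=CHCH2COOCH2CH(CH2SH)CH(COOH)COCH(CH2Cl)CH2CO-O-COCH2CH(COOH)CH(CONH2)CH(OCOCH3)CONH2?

2

C=C double bond → alkene.
–C(=O)–O–C with C on the carbonyl side → ester.
pendant –CH2SH → thiol.
pendant –COOH: carbonyl C bonded to C and –OH → carboxylic acid.
–C(=O)– with carbon on both sides → ketone.
pendant –CH2X: halogen on sp³ carbon → alkyl halide.
two acyl groups sharing one oxygen, –C(=O)–O–C(=O)– → anhydride.
pendant –COOH: carbonyl C bonded to C and –OH → carboxylic acid.
pendant –CONH2: carbonyl C bonded to C and N → amide.
pendant –OC(=O)CH3: an acyloxy group → ester.
–C(=O)NH2: carbonyl C bonded to C and to N → amide (the N is not a separate amine).
Carboxylic acid appears at: CH(COOH), CH(COOH) → 2.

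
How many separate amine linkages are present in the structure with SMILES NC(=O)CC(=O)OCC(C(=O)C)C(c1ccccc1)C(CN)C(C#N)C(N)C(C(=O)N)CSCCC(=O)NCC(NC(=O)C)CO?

–C(=O)NH2: carbonyl C bonded to C and to N → amide (the N is not a separate amine).
–C(=O)–O–C with C on the carbonyl side → ester.
pendant –COCH3: carbonyl C bonded to two carbons → ketone.
pendant –C6H5: benzene ring → arene.
pendant –CH2NH2: N on sp³ C, no adjacent C=O → amine.
pendant –C≡N: nitrile.
–NH2 on an sp³ carbon with no adjacent C=O → amine.
pendant –CONH2: carbonyl C bonded to C and N → amide.
C–S–C linkage → sulfide (thioether).
–C(=O)–N– linkage → amide (the N is not an amine).
pendant –NHC(=O)CH3: N bonded to a carbonyl → amide (not amine).
–OH on an sp³ carbon → alcohol.
Amine appears at: CH(CH2NH2), CH(NH2) → 2.

2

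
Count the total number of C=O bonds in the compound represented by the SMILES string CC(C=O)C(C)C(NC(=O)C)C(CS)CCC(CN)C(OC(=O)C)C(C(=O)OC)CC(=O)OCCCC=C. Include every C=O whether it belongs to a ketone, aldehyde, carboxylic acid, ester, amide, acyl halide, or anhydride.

5

CH(CHO): aldehyde, 1 C=O (running total 1).
CH(NHCOCH3): amide, 1 C=O (running total 2).
CH(OCOCH3): ester, 1 C=O (running total 3).
CH(COOCH3): ester, 1 C=O (running total 4).
CH2COOCH2: ester, 1 C=O (running total 5).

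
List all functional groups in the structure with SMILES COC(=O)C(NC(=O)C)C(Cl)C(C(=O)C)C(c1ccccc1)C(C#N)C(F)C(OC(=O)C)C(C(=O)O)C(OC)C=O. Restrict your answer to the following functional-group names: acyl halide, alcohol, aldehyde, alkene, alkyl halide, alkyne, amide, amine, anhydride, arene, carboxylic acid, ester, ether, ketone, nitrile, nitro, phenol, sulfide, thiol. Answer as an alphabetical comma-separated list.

aldehyde, alkyl halide, amide, arene, carboxylic acid, ester, ether, ketone, nitrile

Taking each segment in turn:
  CH3OOC: CH3O–C(=O)–: carbonyl C bonded to C and to –OCH3 → ester (not ketone + ether).
  CH(NHCOCH3): pendant –NHC(=O)CH3: N bonded to a carbonyl → amide (not amine).
  CH(Cl): halogen on an sp³ carbon → alkyl halide.
  CH(COCH3): pendant –COCH3: carbonyl C bonded to two carbons → ketone.
  CH(C6H5): pendant –C6H5: benzene ring → arene.
  CH(CN): pendant –C≡N: nitrile.
  CH(F): halogen on an sp³ carbon → alkyl halide.
  CH(OCOCH3): pendant –OC(=O)CH3: an acyloxy group → ester.
  CH(COOH): pendant –COOH: carbonyl C bonded to C and –OH → carboxylic acid.
  CH(OCH3): pendant –OCH3: C–O–C with sp³ C, no adjacent C=O → ether.
  CHO: terminal –CHO: carbonyl C bonded to H and C → aldehyde.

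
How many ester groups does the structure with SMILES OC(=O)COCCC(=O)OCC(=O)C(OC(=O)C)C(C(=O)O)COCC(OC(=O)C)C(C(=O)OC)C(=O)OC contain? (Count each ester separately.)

5

–COOH: carbonyl C bonded to –OH and C → carboxylic acid (the –OH is not a separate alcohol).
C–O–C with sp³ carbons on both sides and no adjacent C=O → ether.
–C(=O)–O–C with C on the carbonyl side → ester.
–C(=O)– with carbon on both sides → ketone.
pendant –OC(=O)CH3: an acyloxy group → ester.
pendant –COOH: carbonyl C bonded to C and –OH → carboxylic acid.
C–O–C with sp³ carbons on both sides and no adjacent C=O → ether.
pendant –OC(=O)CH3: an acyloxy group → ester.
pendant –COOCH3: carbonyl C bonded to C and –OCH3 → ester.
–C(=O)OCH3: carbonyl C bonded to C and to –OCH3 → ester (not ketone + ether).
Ester appears at: CH2COOCH2, CH(OCOCH3), CH(OCOCH3), CH(COOCH3), COOCH3 → 5.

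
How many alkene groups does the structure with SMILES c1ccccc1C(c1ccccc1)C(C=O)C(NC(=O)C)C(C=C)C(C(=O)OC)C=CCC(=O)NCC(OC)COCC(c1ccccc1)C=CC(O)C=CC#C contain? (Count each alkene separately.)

C6H5– phenyl ring → arene.
pendant –C6H5: benzene ring → arene.
pendant –CHO: carbonyl C bonded to C and H → aldehyde.
pendant –NHC(=O)CH3: N bonded to a carbonyl → amide (not amine).
pendant –CH=CH2: C=C double bond → alkene.
pendant –COOCH3: carbonyl C bonded to C and –OCH3 → ester.
C=C double bond → alkene.
–C(=O)–N– linkage → amide (the N is not an amine).
pendant –OCH3: C–O–C with sp³ C, no adjacent C=O → ether.
C–O–C with sp³ carbons on both sides and no adjacent C=O → ether.
pendant –C6H5: benzene ring → arene.
C=C double bond → alkene.
–OH on an sp³ carbon → alcohol (secondary).
C=C double bond → alkene.
C≡C triple bond → alkyne.
Alkene appears at: CH(CH=CH2), CH=CH, CH=CH, CH=CH → 4.

4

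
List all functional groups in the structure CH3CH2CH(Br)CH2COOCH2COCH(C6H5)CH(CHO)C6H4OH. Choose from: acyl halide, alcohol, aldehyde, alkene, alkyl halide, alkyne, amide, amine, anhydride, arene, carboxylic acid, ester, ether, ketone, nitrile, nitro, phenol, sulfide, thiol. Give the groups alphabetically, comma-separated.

aldehyde, alkyl halide, arene, ester, ketone, phenol

halogen on an sp³ carbon → alkyl halide.
–C(=O)–O–C with C on the carbonyl side → ester.
–C(=O)– with carbon on both sides → ketone.
pendant –C6H5: benzene ring → arene.
pendant –CHO: carbonyl C bonded to C and H → aldehyde.
–OH attached directly to an aromatic ring → phenol (not alcohol); the ring itself is an arene.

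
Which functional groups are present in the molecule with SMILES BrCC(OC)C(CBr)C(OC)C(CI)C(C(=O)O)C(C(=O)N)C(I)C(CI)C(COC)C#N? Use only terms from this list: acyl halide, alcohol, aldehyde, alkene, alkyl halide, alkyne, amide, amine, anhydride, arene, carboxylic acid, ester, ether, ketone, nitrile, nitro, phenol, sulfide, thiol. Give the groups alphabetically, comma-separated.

Taking each segment in turn:
  BrCH2: halogen on an sp³ carbon → alkyl halide.
  CH(OCH3): pendant –OCH3: C–O–C with sp³ C, no adjacent C=O → ether.
  CH(CH2Br): pendant –CH2X: halogen on sp³ carbon → alkyl halide.
  CH(OCH3): pendant –OCH3: C–O–C with sp³ C, no adjacent C=O → ether.
  CH(CH2I): pendant –CH2X: halogen on sp³ carbon → alkyl halide.
  CH(COOH): pendant –COOH: carbonyl C bonded to C and –OH → carboxylic acid.
  CH(CONH2): pendant –CONH2: carbonyl C bonded to C and N → amide.
  CH(I): halogen on an sp³ carbon → alkyl halide.
  CH(CH2I): pendant –CH2X: halogen on sp³ carbon → alkyl halide.
  CH(CH2OCH3): pendant –CH2OCH3: C–O–C linkage → ether.
  CN: –C≡N: carbon triple-bonded to nitrogen → nitrile.

alkyl halide, amide, carboxylic acid, ether, nitrile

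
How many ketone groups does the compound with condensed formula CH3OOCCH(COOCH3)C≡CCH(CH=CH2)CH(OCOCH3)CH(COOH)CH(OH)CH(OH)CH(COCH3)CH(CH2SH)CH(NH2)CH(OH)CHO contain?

Taking each segment in turn:
  CH3OOC: CH3O–C(=O)–: carbonyl C bonded to C and to –OCH3 → ester (not ketone + ether).
  CH(COOCH3): pendant –COOCH3: carbonyl C bonded to C and –OCH3 → ester.
  C≡C: C≡C triple bond → alkyne.
  CH(CH=CH2): pendant –CH=CH2: C=C double bond → alkene.
  CH(OCOCH3): pendant –OC(=O)CH3: an acyloxy group → ester.
  CH(COOH): pendant –COOH: carbonyl C bonded to C and –OH → carboxylic acid.
  CH(OH): –OH on an sp³ carbon → alcohol (secondary).
  CH(OH): –OH on an sp³ carbon → alcohol (secondary).
  CH(COCH3): pendant –COCH3: carbonyl C bonded to two carbons → ketone.
  CH(CH2SH): pendant –CH2SH → thiol.
  CH(NH2): –NH2 on an sp³ carbon with no adjacent C=O → amine.
  CH(OH): –OH on an sp³ carbon → alcohol (secondary).
  CHO: terminal –CHO: carbonyl C bonded to H and C → aldehyde.
Ketone appears at: CH(COCH3) → 1.

1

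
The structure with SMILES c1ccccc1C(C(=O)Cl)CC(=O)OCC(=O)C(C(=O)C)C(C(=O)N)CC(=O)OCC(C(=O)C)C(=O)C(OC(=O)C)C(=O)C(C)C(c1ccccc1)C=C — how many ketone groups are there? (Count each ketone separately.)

5

C6H5– phenyl ring → arene.
pendant –C(=O)X: carbonyl C bonded to C and halogen → acyl halide.
–C(=O)–O–C with C on the carbonyl side → ester.
–C(=O)– with carbon on both sides → ketone.
pendant –COCH3: carbonyl C bonded to two carbons → ketone.
pendant –CONH2: carbonyl C bonded to C and N → amide.
–C(=O)–O–C with C on the carbonyl side → ester.
pendant –COCH3: carbonyl C bonded to two carbons → ketone.
–C(=O)– with carbon on both sides → ketone.
pendant –OC(=O)CH3: an acyloxy group → ester.
–C(=O)– with carbon on both sides → ketone.
pendant –C6H5: benzene ring → arene.
C=C double bond → alkene.
Ketone appears at: CO, CH(COCH3), CH(COCH3), CO, CO → 5.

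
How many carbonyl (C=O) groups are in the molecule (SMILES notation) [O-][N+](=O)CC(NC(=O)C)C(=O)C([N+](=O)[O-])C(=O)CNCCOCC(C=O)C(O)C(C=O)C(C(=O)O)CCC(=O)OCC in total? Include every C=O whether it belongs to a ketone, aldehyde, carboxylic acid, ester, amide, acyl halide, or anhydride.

CH(NHCOCH3): amide, 1 C=O (running total 1).
CO: ketone, 1 C=O (running total 2).
CO: ketone, 1 C=O (running total 3).
CH(CHO): aldehyde, 1 C=O (running total 4).
CH(CHO): aldehyde, 1 C=O (running total 5).
CH(COOH): carboxylic acid, 1 C=O (running total 6).
COOCH2CH3: ester, 1 C=O (running total 7).

7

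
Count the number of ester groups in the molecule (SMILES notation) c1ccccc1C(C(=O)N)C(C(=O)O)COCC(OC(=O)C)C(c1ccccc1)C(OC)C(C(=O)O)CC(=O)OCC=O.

2

Reading the structure from left to right:
  C6H5: C6H5– phenyl ring → arene.
  CH(CONH2): pendant –CONH2: carbonyl C bonded to C and N → amide.
  CH(COOH): pendant –COOH: carbonyl C bonded to C and –OH → carboxylic acid.
  CH2OCH2: C–O–C with sp³ carbons on both sides and no adjacent C=O → ether.
  CH(OCOCH3): pendant –OC(=O)CH3: an acyloxy group → ester.
  CH(C6H5): pendant –C6H5: benzene ring → arene.
  CH(OCH3): pendant –OCH3: C–O–C with sp³ C, no adjacent C=O → ether.
  CH(COOH): pendant –COOH: carbonyl C bonded to C and –OH → carboxylic acid.
  CH2COOCH2: –C(=O)–O–C with C on the carbonyl side → ester.
  CHO: terminal –CHO: carbonyl C bonded to H and C → aldehyde.
Ester appears at: CH(OCOCH3), CH2COOCH2 → 2.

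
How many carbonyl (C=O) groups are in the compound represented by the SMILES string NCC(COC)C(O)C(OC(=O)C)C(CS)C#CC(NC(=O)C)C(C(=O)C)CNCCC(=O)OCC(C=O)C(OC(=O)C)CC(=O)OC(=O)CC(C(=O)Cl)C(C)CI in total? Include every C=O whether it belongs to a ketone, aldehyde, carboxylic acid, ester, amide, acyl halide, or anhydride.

CH(OCOCH3): ester, 1 C=O (running total 1).
CH(NHCOCH3): amide, 1 C=O (running total 2).
CH(COCH3): ketone, 1 C=O (running total 3).
CH2COOCH2: ester, 1 C=O (running total 4).
CH(CHO): aldehyde, 1 C=O (running total 5).
CH(OCOCH3): ester, 1 C=O (running total 6).
CH2CO-O-COCH2: anhydride, 2 C=O (running total 8).
CH(COCl): acyl halide, 1 C=O (running total 9).

9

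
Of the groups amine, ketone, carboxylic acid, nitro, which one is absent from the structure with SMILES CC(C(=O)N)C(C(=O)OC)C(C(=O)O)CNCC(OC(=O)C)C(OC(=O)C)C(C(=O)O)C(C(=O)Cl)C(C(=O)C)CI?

carboxylic acid: present (CH(COOH) — pendant –COOH: carbonyl C bonded to C and –OH → carboxylic acid).
amine: present (CH2NHCH2 — C–N–C with sp³ carbons and no adjacent C=O → amine (secondary)).
ketone: present (CH(COCH3) — pendant –COCH3: carbonyl C bonded to two carbons → ketone).
nitro: no segment matches this pattern.

nitro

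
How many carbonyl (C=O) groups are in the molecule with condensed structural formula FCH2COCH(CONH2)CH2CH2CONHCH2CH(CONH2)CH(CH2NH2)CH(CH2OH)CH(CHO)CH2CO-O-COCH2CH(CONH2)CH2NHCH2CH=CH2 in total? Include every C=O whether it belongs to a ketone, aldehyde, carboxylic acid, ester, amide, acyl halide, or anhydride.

CO: ketone, 1 C=O (running total 1).
CH(CONH2): amide, 1 C=O (running total 2).
CH2CONHCH2: amide, 1 C=O (running total 3).
CH(CONH2): amide, 1 C=O (running total 4).
CH(CHO): aldehyde, 1 C=O (running total 5).
CH2CO-O-COCH2: anhydride, 2 C=O (running total 7).
CH(CONH2): amide, 1 C=O (running total 8).

8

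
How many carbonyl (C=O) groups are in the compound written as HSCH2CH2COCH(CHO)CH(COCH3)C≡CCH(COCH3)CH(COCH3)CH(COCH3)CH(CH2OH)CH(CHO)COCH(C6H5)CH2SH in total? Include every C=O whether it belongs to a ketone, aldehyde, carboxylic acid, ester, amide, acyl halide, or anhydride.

CO: ketone, 1 C=O (running total 1).
CH(CHO): aldehyde, 1 C=O (running total 2).
CH(COCH3): ketone, 1 C=O (running total 3).
CH(COCH3): ketone, 1 C=O (running total 4).
CH(COCH3): ketone, 1 C=O (running total 5).
CH(COCH3): ketone, 1 C=O (running total 6).
CH(CHO): aldehyde, 1 C=O (running total 7).
CO: ketone, 1 C=O (running total 8).

8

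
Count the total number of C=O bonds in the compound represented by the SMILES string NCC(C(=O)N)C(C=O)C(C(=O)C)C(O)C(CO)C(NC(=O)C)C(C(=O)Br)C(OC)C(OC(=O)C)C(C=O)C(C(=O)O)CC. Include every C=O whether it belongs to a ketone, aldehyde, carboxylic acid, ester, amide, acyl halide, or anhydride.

8

CH(CONH2): amide, 1 C=O (running total 1).
CH(CHO): aldehyde, 1 C=O (running total 2).
CH(COCH3): ketone, 1 C=O (running total 3).
CH(NHCOCH3): amide, 1 C=O (running total 4).
CH(COBr): acyl halide, 1 C=O (running total 5).
CH(OCOCH3): ester, 1 C=O (running total 6).
CH(CHO): aldehyde, 1 C=O (running total 7).
CH(COOH): carboxylic acid, 1 C=O (running total 8).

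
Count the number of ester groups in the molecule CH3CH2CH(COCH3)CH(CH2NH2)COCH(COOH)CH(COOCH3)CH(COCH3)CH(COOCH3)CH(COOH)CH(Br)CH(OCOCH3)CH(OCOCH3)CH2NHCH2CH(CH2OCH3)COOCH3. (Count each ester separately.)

5

pendant –COCH3: carbonyl C bonded to two carbons → ketone.
pendant –CH2NH2: N on sp³ C, no adjacent C=O → amine.
–C(=O)– with carbon on both sides → ketone.
pendant –COOH: carbonyl C bonded to C and –OH → carboxylic acid.
pendant –COOCH3: carbonyl C bonded to C and –OCH3 → ester.
pendant –COCH3: carbonyl C bonded to two carbons → ketone.
pendant –COOCH3: carbonyl C bonded to C and –OCH3 → ester.
pendant –COOH: carbonyl C bonded to C and –OH → carboxylic acid.
halogen on an sp³ carbon → alkyl halide.
pendant –OC(=O)CH3: an acyloxy group → ester.
pendant –OC(=O)CH3: an acyloxy group → ester.
C–N–C with sp³ carbons and no adjacent C=O → amine (secondary).
pendant –CH2OCH3: C–O–C linkage → ether.
–C(=O)OCH3: carbonyl C bonded to C and to –OCH3 → ester (not ketone + ether).
Ester appears at: CH(COOCH3), CH(COOCH3), CH(OCOCH3), CH(OCOCH3), COOCH3 → 5.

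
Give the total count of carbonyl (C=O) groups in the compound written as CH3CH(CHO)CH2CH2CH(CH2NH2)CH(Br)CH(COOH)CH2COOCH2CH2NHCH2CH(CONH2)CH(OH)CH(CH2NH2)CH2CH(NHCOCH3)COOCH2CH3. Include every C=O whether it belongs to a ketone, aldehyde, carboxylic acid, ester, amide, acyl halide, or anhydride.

CH(CHO): aldehyde, 1 C=O (running total 1).
CH(COOH): carboxylic acid, 1 C=O (running total 2).
CH2COOCH2: ester, 1 C=O (running total 3).
CH(CONH2): amide, 1 C=O (running total 4).
CH(NHCOCH3): amide, 1 C=O (running total 5).
COOCH2CH3: ester, 1 C=O (running total 6).

6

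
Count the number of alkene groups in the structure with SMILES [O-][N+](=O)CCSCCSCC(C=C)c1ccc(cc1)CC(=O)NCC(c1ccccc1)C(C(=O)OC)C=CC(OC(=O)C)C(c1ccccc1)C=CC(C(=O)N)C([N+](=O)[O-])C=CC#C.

4

–NO2 on carbon → nitro group.
C–S–C linkage → sulfide (thioether).
C–S–C linkage → sulfide (thioether).
pendant –CH=CH2: C=C double bond → alkene.
para-disubstituted benzene ring → arene.
–C(=O)–N– linkage → amide (the N is not an amine).
pendant –C6H5: benzene ring → arene.
pendant –COOCH3: carbonyl C bonded to C and –OCH3 → ester.
C=C double bond → alkene.
pendant –OC(=O)CH3: an acyloxy group → ester.
pendant –C6H5: benzene ring → arene.
C=C double bond → alkene.
pendant –CONH2: carbonyl C bonded to C and N → amide.
–NO2 on an sp³ carbon → nitro (the N=O is not a carbonyl).
C=C double bond → alkene.
C≡C triple bond → alkyne.
Alkene appears at: CH(CH=CH2), CH=CH, CH=CH, CH=CH → 4.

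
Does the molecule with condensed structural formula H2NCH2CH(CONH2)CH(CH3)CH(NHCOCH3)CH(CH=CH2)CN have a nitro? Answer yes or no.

Reading the structure from left to right:
  H2NCH2: –NH2 on an sp³ carbon with no adjacent C=O → amine.
  CH(CONH2): pendant –CONH2: carbonyl C bonded to C and N → amide.
  CH(NHCOCH3): pendant –NHC(=O)CH3: N bonded to a carbonyl → amide (not amine).
  CH(CH=CH2): pendant –CH=CH2: C=C double bond → alkene.
  CN: –C≡N: carbon triple-bonded to nitrogen → nitrile.
The groups actually present are: alkene, amide, amine, nitrile.

no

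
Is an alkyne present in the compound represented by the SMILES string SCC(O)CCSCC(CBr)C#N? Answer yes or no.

Reading the structure from left to right:
  HSCH2: –SH on an sp³ carbon → thiol.
  CH(OH): –OH on an sp³ carbon → alcohol (secondary).
  CH2SCH2: C–S–C linkage → sulfide (thioether).
  CH(CH2Br): pendant –CH2X: halogen on sp³ carbon → alkyl halide.
  CN: –C≡N: carbon triple-bonded to nitrogen → nitrile.
In CN, the triple bond is C≡N, not C≡C, so it is a nitrile.
The groups actually present are: alcohol, alkyl halide, nitrile, sulfide, thiol.

no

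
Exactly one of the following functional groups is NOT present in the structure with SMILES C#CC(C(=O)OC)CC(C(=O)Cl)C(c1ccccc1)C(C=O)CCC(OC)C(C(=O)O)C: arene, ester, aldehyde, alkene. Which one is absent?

arene: present (CH(C6H5) — pendant –C6H5: benzene ring → arene).
ester: present (CH(COOCH3) — pendant –COOCH3: carbonyl C bonded to C and –OCH3 → ester).
aldehyde: present (CH(CHO) — pendant –CHO: carbonyl C bonded to C and H → aldehyde).
alkene: absent. In CH(C6H5), the C=C units are part of an aromatic ring, which is an arene, not an isolated alkene.

alkene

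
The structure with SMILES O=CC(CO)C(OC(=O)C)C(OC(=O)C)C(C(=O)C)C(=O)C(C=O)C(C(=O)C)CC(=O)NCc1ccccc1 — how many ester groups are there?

2

Working along the chain:
  OHC: terminal –CHO: carbonyl C bonded to H and C → aldehyde.
  CH(CH2OH): pendant –CH2OH on an sp³ backbone C → alcohol.
  CH(OCOCH3): pendant –OC(=O)CH3: an acyloxy group → ester.
  CH(OCOCH3): pendant –OC(=O)CH3: an acyloxy group → ester.
  CH(COCH3): pendant –COCH3: carbonyl C bonded to two carbons → ketone.
  CO: –C(=O)– with carbon on both sides → ketone.
  CH(CHO): pendant –CHO: carbonyl C bonded to C and H → aldehyde.
  CH(COCH3): pendant –COCH3: carbonyl C bonded to two carbons → ketone.
  CH2CONHCH2: –C(=O)–N– linkage → amide (the N is not an amine).
  C6H5: –C6H5 phenyl ring → arene.
Ester appears at: CH(OCOCH3), CH(OCOCH3) → 2.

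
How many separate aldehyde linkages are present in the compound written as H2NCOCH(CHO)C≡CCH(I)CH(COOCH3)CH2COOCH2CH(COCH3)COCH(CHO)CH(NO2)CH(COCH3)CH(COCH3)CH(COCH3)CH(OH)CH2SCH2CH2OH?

–C(=O)NH2: carbonyl C bonded to C and to N → amide (the N is not a separate amine).
pendant –CHO: carbonyl C bonded to C and H → aldehyde.
C≡C triple bond → alkyne.
halogen on an sp³ carbon → alkyl halide.
pendant –COOCH3: carbonyl C bonded to C and –OCH3 → ester.
–C(=O)–O–C with C on the carbonyl side → ester.
pendant –COCH3: carbonyl C bonded to two carbons → ketone.
–C(=O)– with carbon on both sides → ketone.
pendant –CHO: carbonyl C bonded to C and H → aldehyde.
–NO2 on an sp³ carbon → nitro (the N=O is not a carbonyl).
pendant –COCH3: carbonyl C bonded to two carbons → ketone.
pendant –COCH3: carbonyl C bonded to two carbons → ketone.
pendant –COCH3: carbonyl C bonded to two carbons → ketone.
–OH on an sp³ carbon → alcohol (secondary).
C–S–C linkage → sulfide (thioether).
–OH on an sp³ carbon → alcohol.
Aldehyde appears at: CH(CHO), CH(CHO) → 2.

2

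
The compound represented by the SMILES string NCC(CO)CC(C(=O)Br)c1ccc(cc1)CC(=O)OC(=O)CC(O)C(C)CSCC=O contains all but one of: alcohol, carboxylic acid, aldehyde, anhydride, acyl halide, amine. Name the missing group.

anhydride: present (CH2CO-O-COCH2 — two acyl groups sharing one oxygen, –C(=O)–O–C(=O)– → anhydride).
aldehyde: present (CHO — terminal –CHO: carbonyl C bonded to H and C → aldehyde).
alcohol: present (CH(CH2OH) — pendant –CH2OH on an sp³ backbone C → alcohol).
acyl halide: present (CH(COBr) — pendant –C(=O)X: carbonyl C bonded to C and halogen → acyl halide).
amine: present (H2NCH2 — –NH2 on an sp³ carbon with no adjacent C=O → amine).
carboxylic acid: no segment matches this pattern.

carboxylic acid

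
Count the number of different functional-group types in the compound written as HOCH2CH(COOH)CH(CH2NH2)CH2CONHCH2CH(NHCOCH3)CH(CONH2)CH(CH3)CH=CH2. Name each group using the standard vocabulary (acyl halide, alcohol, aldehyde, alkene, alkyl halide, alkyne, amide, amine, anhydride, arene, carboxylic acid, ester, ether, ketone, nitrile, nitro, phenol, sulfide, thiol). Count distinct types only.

5

HO– on an sp³ carbon → alcohol.
pendant –COOH: carbonyl C bonded to C and –OH → carboxylic acid.
pendant –CH2NH2: N on sp³ C, no adjacent C=O → amine.
–C(=O)–N– linkage → amide (the N is not an amine).
pendant –NHC(=O)CH3: N bonded to a carbonyl → amide (not amine).
pendant –CONH2: carbonyl C bonded to C and N → amide.
C=C double bond → alkene.
Distinct types present: alcohol, alkene, amide, amine, carboxylic acid.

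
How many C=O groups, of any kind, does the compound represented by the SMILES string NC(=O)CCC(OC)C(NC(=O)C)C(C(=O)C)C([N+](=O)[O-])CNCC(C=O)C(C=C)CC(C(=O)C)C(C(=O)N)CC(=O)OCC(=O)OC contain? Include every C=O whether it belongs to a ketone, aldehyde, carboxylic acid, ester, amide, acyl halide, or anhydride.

H2NCO: amide, 1 C=O (running total 1).
CH(NHCOCH3): amide, 1 C=O (running total 2).
CH(COCH3): ketone, 1 C=O (running total 3).
CH(CHO): aldehyde, 1 C=O (running total 4).
CH(COCH3): ketone, 1 C=O (running total 5).
CH(CONH2): amide, 1 C=O (running total 6).
CH2COOCH2: ester, 1 C=O (running total 7).
COOCH3: ester, 1 C=O (running total 8).

8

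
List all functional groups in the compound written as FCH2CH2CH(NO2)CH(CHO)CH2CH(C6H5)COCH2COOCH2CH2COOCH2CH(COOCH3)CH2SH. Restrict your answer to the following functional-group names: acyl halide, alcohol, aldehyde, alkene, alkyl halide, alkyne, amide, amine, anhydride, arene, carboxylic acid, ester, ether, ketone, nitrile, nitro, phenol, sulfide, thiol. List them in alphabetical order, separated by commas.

aldehyde, alkyl halide, arene, ester, ketone, nitro, thiol

Taking each segment in turn:
  FCH2: halogen on an sp³ carbon → alkyl halide.
  CH(NO2): –NO2 on an sp³ carbon → nitro (the N=O is not a carbonyl).
  CH(CHO): pendant –CHO: carbonyl C bonded to C and H → aldehyde.
  CH(C6H5): pendant –C6H5: benzene ring → arene.
  CO: –C(=O)– with carbon on both sides → ketone.
  CH2COOCH2: –C(=O)–O–C with C on the carbonyl side → ester.
  CH2COOCH2: –C(=O)–O–C with C on the carbonyl side → ester.
  CH(COOCH3): pendant –COOCH3: carbonyl C bonded to C and –OCH3 → ester.
  CH2SH: –SH on an sp³ carbon → thiol.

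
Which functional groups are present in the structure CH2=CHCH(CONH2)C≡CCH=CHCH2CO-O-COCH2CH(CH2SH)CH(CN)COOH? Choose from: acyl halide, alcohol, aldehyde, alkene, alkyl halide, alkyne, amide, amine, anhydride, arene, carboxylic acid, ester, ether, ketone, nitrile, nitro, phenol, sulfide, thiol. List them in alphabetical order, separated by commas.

alkene, alkyne, amide, anhydride, carboxylic acid, nitrile, thiol

C=C double bond → alkene.
pendant –CONH2: carbonyl C bonded to C and N → amide.
C≡C triple bond → alkyne.
C=C double bond → alkene.
two acyl groups sharing one oxygen, –C(=O)–O–C(=O)– → anhydride.
pendant –CH2SH → thiol.
pendant –C≡N: nitrile.
–COOH: carbonyl C bonded to –OH and C → carboxylic acid (the –OH is not a separate alcohol).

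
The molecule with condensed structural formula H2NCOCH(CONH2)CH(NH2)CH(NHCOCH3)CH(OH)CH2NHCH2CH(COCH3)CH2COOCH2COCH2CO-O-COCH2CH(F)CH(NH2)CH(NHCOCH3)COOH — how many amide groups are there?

4

–C(=O)NH2: carbonyl C bonded to C and to N → amide (the N is not a separate amine).
pendant –CONH2: carbonyl C bonded to C and N → amide.
–NH2 on an sp³ carbon with no adjacent C=O → amine.
pendant –NHC(=O)CH3: N bonded to a carbonyl → amide (not amine).
–OH on an sp³ carbon → alcohol (secondary).
C–N–C with sp³ carbons and no adjacent C=O → amine (secondary).
pendant –COCH3: carbonyl C bonded to two carbons → ketone.
–C(=O)–O–C with C on the carbonyl side → ester.
–C(=O)– with carbon on both sides → ketone.
two acyl groups sharing one oxygen, –C(=O)–O–C(=O)– → anhydride.
halogen on an sp³ carbon → alkyl halide.
–NH2 on an sp³ carbon with no adjacent C=O → amine.
pendant –NHC(=O)CH3: N bonded to a carbonyl → amide (not amine).
–COOH: carbonyl C bonded to –OH and C → carboxylic acid (the –OH is not a separate alcohol).
Amide appears at: H2NCO, CH(CONH2), CH(NHCOCH3), CH(NHCOCH3) → 4.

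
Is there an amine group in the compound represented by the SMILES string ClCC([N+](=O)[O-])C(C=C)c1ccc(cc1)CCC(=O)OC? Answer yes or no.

no

halogen on an sp³ carbon → alkyl halide.
–NO2 on an sp³ carbon → nitro (the N=O is not a carbonyl).
pendant –CH=CH2: C=C double bond → alkene.
para-disubstituted benzene ring → arene.
–C(=O)OCH3: carbonyl C bonded to C and to –OCH3 → ester (not ketone + ether).
The groups actually present are: alkene, alkyl halide, arene, ester, nitro.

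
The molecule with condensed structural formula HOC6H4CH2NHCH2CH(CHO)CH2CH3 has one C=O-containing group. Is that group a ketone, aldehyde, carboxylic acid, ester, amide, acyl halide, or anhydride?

aldehyde

The carbonyl is in the CH(CHO) segment: pendant –CHO: carbonyl C bonded to C and H → aldehyde.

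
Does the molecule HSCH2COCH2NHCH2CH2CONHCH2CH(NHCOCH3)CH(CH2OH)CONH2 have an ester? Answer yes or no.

no

Working along the chain:
  HSCH2: –SH on an sp³ carbon → thiol.
  CO: –C(=O)– with carbon on both sides → ketone.
  CH2NHCH2: C–N–C with sp³ carbons and no adjacent C=O → amine (secondary).
  CH2CONHCH2: –C(=O)–N– linkage → amide (the N is not an amine).
  CH(NHCOCH3): pendant –NHC(=O)CH3: N bonded to a carbonyl → amide (not amine).
  CH(CH2OH): pendant –CH2OH on an sp³ backbone C → alcohol.
  CONH2: –C(=O)NH2: carbonyl C bonded to C and to N → amide (the N is not a separate amine).
The groups actually present are: alcohol, amide, amine, ketone, thiol.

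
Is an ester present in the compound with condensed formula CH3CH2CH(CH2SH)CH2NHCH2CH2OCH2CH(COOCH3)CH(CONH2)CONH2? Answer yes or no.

yes

Taking each segment in turn:
  CH(CH2SH): pendant –CH2SH → thiol.
  CH2NHCH2: C–N–C with sp³ carbons and no adjacent C=O → amine (secondary).
  CH2OCH2: C–O–C with sp³ carbons on both sides and no adjacent C=O → ether.
  CH(COOCH3): pendant –COOCH3: carbonyl C bonded to C and –OCH3 → ester.
  CH(CONH2): pendant –CONH2: carbonyl C bonded to C and N → amide.
  CONH2: –C(=O)NH2: carbonyl C bonded to C and to N → amide (the N is not a separate amine).
The CH(COOCH3) segment supplies the ester: pendant –COOCH3: carbonyl C bonded to C and –OCH3 → ester.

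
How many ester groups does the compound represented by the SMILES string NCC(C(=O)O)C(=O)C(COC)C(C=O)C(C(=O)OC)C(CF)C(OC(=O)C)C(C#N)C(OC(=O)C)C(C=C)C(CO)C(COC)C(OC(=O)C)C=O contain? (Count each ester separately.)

Reading the structure from left to right:
  H2NCH2: –NH2 on an sp³ carbon with no adjacent C=O → amine.
  CH(COOH): pendant –COOH: carbonyl C bonded to C and –OH → carboxylic acid.
  CO: –C(=O)– with carbon on both sides → ketone.
  CH(CH2OCH3): pendant –CH2OCH3: C–O–C linkage → ether.
  CH(CHO): pendant –CHO: carbonyl C bonded to C and H → aldehyde.
  CH(COOCH3): pendant –COOCH3: carbonyl C bonded to C and –OCH3 → ester.
  CH(CH2F): pendant –CH2X: halogen on sp³ carbon → alkyl halide.
  CH(OCOCH3): pendant –OC(=O)CH3: an acyloxy group → ester.
  CH(CN): pendant –C≡N: nitrile.
  CH(OCOCH3): pendant –OC(=O)CH3: an acyloxy group → ester.
  CH(CH=CH2): pendant –CH=CH2: C=C double bond → alkene.
  CH(CH2OH): pendant –CH2OH on an sp³ backbone C → alcohol.
  CH(CH2OCH3): pendant –CH2OCH3: C–O–C linkage → ether.
  CH(OCOCH3): pendant –OC(=O)CH3: an acyloxy group → ester.
  CHO: terminal –CHO: carbonyl C bonded to H and C → aldehyde.
Ester appears at: CH(COOCH3), CH(OCOCH3), CH(OCOCH3), CH(OCOCH3) → 4.

4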